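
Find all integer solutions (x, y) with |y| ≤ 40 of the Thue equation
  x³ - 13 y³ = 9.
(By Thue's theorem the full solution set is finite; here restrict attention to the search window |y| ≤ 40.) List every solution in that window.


The equation is x³ - 13y³ = 9. For fixed y, x³ = 13·y³ + 9, so a solution requires the RHS to be a perfect cube.
Strategy: iterate y from -40 to 40, compute RHS = 13·y³ + 9, and check whether it is a (positive or negative) perfect cube.
Check small values of y:
  y = 0: RHS = 9 is not a perfect cube.
  y = 1: RHS = 22 is not a perfect cube.
  y = -1: RHS = -4 is not a perfect cube.
  y = 2: RHS = 113 is not a perfect cube.
  y = -2: RHS = -95 is not a perfect cube.
  y = 3: RHS = 360 is not a perfect cube.
  y = -3: RHS = -342 is not a perfect cube.
Continuing the search up to |y| = 40 finds no solutions either.
No (x, y) in the scanned range satisfies the equation.

No integer solutions with |y| ≤ 40.


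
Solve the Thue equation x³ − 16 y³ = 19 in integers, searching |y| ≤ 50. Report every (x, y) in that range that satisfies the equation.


The equation is x³ - 16y³ = 19. For fixed y, x³ = 16·y³ + 19, so a solution requires the RHS to be a perfect cube.
Strategy: iterate y from -50 to 50, compute RHS = 16·y³ + 19, and check whether it is a (positive or negative) perfect cube.
Check small values of y:
  y = 0: RHS = 19 is not a perfect cube.
  y = 1: RHS = 35 is not a perfect cube.
  y = -1: RHS = 3 is not a perfect cube.
  y = 2: RHS = 147 is not a perfect cube.
  y = -2: RHS = -109 is not a perfect cube.
  y = 3: RHS = 451 is not a perfect cube.
  y = -3: RHS = -413 is not a perfect cube.
Continuing the search up to |y| = 50 finds no solutions either.
No (x, y) in the scanned range satisfies the equation.

No integer solutions with |y| ≤ 50.


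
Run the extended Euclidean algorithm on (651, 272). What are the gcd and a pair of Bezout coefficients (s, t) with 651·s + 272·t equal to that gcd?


Euclidean algorithm on (651, 272) — divide until remainder is 0:
  651 = 2 · 272 + 107
  272 = 2 · 107 + 58
  107 = 1 · 58 + 49
  58 = 1 · 49 + 9
  49 = 5 · 9 + 4
  9 = 2 · 4 + 1
  4 = 4 · 1 + 0
gcd(651, 272) = 1.
Track Bezout coefficients alongside the remainders: start with r₀ = 651 = a·1 + b·0 (s = 1, t = 0) and r₁ = 272 = a·0 + b·1 (s = 0, t = 1); each new remainder r_{k+1} = r_{k-1} − q_k·r_k inherits s_{k+1} = s_{k-1} − q_k·s_k, t_{k+1} = t_{k-1} − q_k·t_k, so r_k = a·s_k + b·t_k at every step:
  q = 2: r = 107, s = 1 − 2·0 = 1, t = 0 − 2·1 = -2  (check: 651·1 + 272·(-2) = 107)
  q = 2: r = 58, s = 0 − 2·1 = -2, t = 1 − 2·(-2) = 5  (check: 651·(-2) + 272·5 = 58)
  q = 1: r = 49, s = 1 − 1·(-2) = 3, t = -2 − 1·5 = -7  (check: 651·3 + 272·(-7) = 49)
  q = 1: r = 9, s = -2 − 1·3 = -5, t = 5 − 1·(-7) = 12  (check: 651·(-5) + 272·12 = 9)
  q = 5: r = 4, s = 3 − 5·(-5) = 28, t = -7 − 5·12 = -67  (check: 651·28 + 272·(-67) = 4)
  q = 2: r = 1, s = -5 − 2·28 = -61, t = 12 − 2·(-67) = 146  (check: 651·(-61) + 272·146 = 1)
The row with r = 1 (the gcd) gives the Bezout coefficients s = -61, t = 146.
Result: 651 · (-61) + 272 · (146) = 1.

gcd(651, 272) = 1; s = -61, t = 146 (check: 651·(-61) + 272·146 = 1).


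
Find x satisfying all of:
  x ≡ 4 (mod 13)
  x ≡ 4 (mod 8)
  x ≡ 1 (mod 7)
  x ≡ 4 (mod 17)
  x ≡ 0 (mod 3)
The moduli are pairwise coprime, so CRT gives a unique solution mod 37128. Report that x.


Product of moduli M = 13 · 8 · 7 · 17 · 3 = 37128.
Merge one congruence at a time:
  Start: x ≡ 4 (mod 13).
  Combine with x ≡ 4 (mod 8); new modulus lcm = 104.
    Write x = 4 + 13·t and substitute into x ≡ 4 (mod 8): 13·t ≡ 4 − 4 = 0 (mod 8).
    Reduce coefficients mod 8: 5·t ≡ 0 (mod 8).
    The inverse of 5 mod 8 is 5 (since 5·5 = 25 = 3·8 + 1), so t ≡ 5·0 = 0 ≡ 0 (mod 8).
    Then x = 4 + 13·0 = 4, valid modulo lcm(13, 8) = 104: x ≡ 4 (mod 104).
  Combine with x ≡ 1 (mod 7); new modulus lcm = 728.
    Write x = 4 + 104·t and substitute into x ≡ 1 (mod 7): 104·t ≡ 1 − 4 = -3 (mod 7).
    Reduce coefficients mod 7: 6·t ≡ 4 (mod 7).
    The inverse of 6 mod 7 is 6 (since 6·6 = 36 = 5·7 + 1), so t ≡ 6·4 = 24 ≡ 3 (mod 7).
    Then x = 4 + 104·3 = 316, valid modulo lcm(104, 7) = 728: x ≡ 316 (mod 728).
  Combine with x ≡ 4 (mod 17); new modulus lcm = 12376.
    Write x = 316 + 728·t and substitute into x ≡ 4 (mod 17): 728·t ≡ 4 − 316 = -312 (mod 17).
    Reduce coefficients mod 17: 14·t ≡ 11 (mod 17).
    The inverse of 14 mod 17 is 11 (since 14·11 = 154 = 9·17 + 1), so t ≡ 11·11 = 121 ≡ 2 (mod 17).
    Then x = 316 + 728·2 = 1772, valid modulo lcm(728, 17) = 12376: x ≡ 1772 (mod 12376).
  Combine with x ≡ 0 (mod 3); new modulus lcm = 37128.
    Write x = 1772 + 12376·t and substitute into x ≡ 0 (mod 3): 12376·t ≡ 0 − 1772 = -1772 (mod 3).
    Reduce coefficients mod 3: 1·t ≡ 1 (mod 3).
    So t ≡ 1 (mod 3).
    Then x = 1772 + 12376·1 = 14148, valid modulo lcm(12376, 3) = 37128: x ≡ 14148 (mod 37128).
Verify against each original: 14148 mod 13 = 4, 14148 mod 8 = 4, 14148 mod 7 = 1, 14148 mod 17 = 4, 14148 mod 3 = 0.

x ≡ 14148 (mod 37128).


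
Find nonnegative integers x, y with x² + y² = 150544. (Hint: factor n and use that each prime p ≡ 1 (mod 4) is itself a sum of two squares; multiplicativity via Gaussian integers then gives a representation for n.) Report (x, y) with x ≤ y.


Step 1: Factor n = 150544 = 2^4 · 97^2.
Step 2: Check the mod-4 condition on each prime factor: 2 = 2 (special); 97 ≡ 1 (mod 4), exponent 2.
All primes ≡ 3 (mod 4) appear to even exponent (or don't appear), so by the two-squares theorem n IS expressible as a sum of two squares.
Step 3: Build a representation. Group n = k² · m with k = 4 and m = 97 · 97 = 9409 (a product of primes ≡ 1 (mod 4)); a representation of m scales to one of n via (k·x)² + (k·y)² = k²(x² + y²). Each prime p ≡ 1 (mod 4) is itself a sum of two squares; find a² by testing p − a² for a perfect square:
  97: 97 − 1² = 96, 97 − 2² = 93, 97 − 3² = 88, 97 − 4² = 81 = 9² ⇒ 97 = 4² + 9².
  Combine using the Brahmagupta–Fibonacci identity (a² + b²)(c² + d²) = (ac − bd)² + (ad + bc)² = (ac + bd)² + (ad − bc)²:
  97 · 97 = 9409: from (4² + 9²)(4² + 9²), take (4·4 − 9·9, 4·9 + 9·4) = (16 − 81, 36 + 36) = (-65, 72); dropping signs (only squares matter) gives (65, 72); check 65² + 72² = 4225 + 5184 = 9409 ✓.
  Scale by k = 4: (4·65, 4·72) = (260, 288).
Step 4: Order so x ≤ y and verify: 260² + 288² = 67600 + 82944 = 150544 = n. ✓

n = 150544 = 260² + 288² (one valid representation with x ≤ y).


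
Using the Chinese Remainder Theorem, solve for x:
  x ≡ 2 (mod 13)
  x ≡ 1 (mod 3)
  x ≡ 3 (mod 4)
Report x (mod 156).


Moduli 13, 3, 4 are pairwise coprime; by CRT there is a unique solution modulo M = 13 · 3 · 4 = 156.
Solve pairwise, accumulating the modulus:
  Start with x ≡ 2 (mod 13).
  Combine with x ≡ 1 (mod 3): since gcd(13, 3) = 1, we get a unique residue mod 39.
    Write x = 2 + 13·t and substitute into x ≡ 1 (mod 3): 13·t ≡ 1 − 2 = -1 (mod 3).
    Reduce coefficients mod 3: 1·t ≡ 2 (mod 3).
    So t ≡ 2 (mod 3).
    Then x = 2 + 13·2 = 28, valid modulo lcm(13, 3) = 39: x ≡ 28 (mod 39).
  Combine with x ≡ 3 (mod 4): since gcd(39, 4) = 1, we get a unique residue mod 156.
    Write x = 28 + 39·t and substitute into x ≡ 3 (mod 4): 39·t ≡ 3 − 28 = -25 (mod 4).
    Reduce coefficients mod 4: 3·t ≡ 3 (mod 4).
    The inverse of 3 mod 4 is 3 (since 3·3 = 9 = 2·4 + 1), so t ≡ 3·3 = 9 ≡ 1 (mod 4).
    Then x = 28 + 39·1 = 67, valid modulo lcm(39, 4) = 156: x ≡ 67 (mod 156).
Verify: 67 mod 13 = 2 ✓, 67 mod 3 = 1 ✓, 67 mod 4 = 3 ✓.

x ≡ 67 (mod 156).


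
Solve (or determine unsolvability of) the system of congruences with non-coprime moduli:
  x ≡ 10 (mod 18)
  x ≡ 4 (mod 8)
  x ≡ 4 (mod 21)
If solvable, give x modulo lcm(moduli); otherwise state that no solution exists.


Moduli 18, 8, 21 are not pairwise coprime, so CRT works modulo lcm(m_i) when all pairwise compatibility conditions hold.
Pairwise compatibility: gcd(m_i, m_j) must divide a_i - a_j for every pair.
Merge one congruence at a time:
  Start: x ≡ 10 (mod 18).
  Combine with x ≡ 4 (mod 8): gcd(18, 8) = 2; 4 - 10 = -6, which IS divisible by 2, so compatible.
    Write x = 10 + 18·t and substitute into x ≡ 4 (mod 8): 18·t ≡ 4 − 10 = -6 (mod 8).
    Divide the congruence (and modulus) by g = 2: 9·t ≡ -3 (mod 4).
    Reduce coefficients mod 4: 1·t ≡ 1 (mod 4).
    So t ≡ 1 (mod 4).
    Then x = 10 + 18·1 = 28, valid modulo lcm(18, 8) = 72: x ≡ 28 (mod 72).
  Combine with x ≡ 4 (mod 21): gcd(72, 21) = 3; 4 - 28 = -24, which IS divisible by 3, so compatible.
    Write x = 28 + 72·t and substitute into x ≡ 4 (mod 21): 72·t ≡ 4 − 28 = -24 (mod 21).
    Divide the congruence (and modulus) by g = 3: 24·t ≡ -8 (mod 7).
    Reduce coefficients mod 7: 3·t ≡ 6 (mod 7).
    The inverse of 3 mod 7 is 5 (since 3·5 = 15 = 2·7 + 1), so t ≡ 5·6 = 30 ≡ 2 (mod 7).
    Then x = 28 + 72·2 = 172, valid modulo lcm(72, 21) = 504: x ≡ 172 (mod 504).
Verify: 172 mod 18 = 10, 172 mod 8 = 4, 172 mod 21 = 4.

x ≡ 172 (mod 504).


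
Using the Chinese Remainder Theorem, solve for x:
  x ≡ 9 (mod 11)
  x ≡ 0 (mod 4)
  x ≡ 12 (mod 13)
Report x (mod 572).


Moduli 11, 4, 13 are pairwise coprime; by CRT there is a unique solution modulo M = 11 · 4 · 13 = 572.
Solve pairwise, accumulating the modulus:
  Start with x ≡ 9 (mod 11).
  Combine with x ≡ 0 (mod 4): since gcd(11, 4) = 1, we get a unique residue mod 44.
    Write x = 9 + 11·t and substitute into x ≡ 0 (mod 4): 11·t ≡ 0 − 9 = -9 (mod 4).
    Reduce coefficients mod 4: 3·t ≡ 3 (mod 4).
    The inverse of 3 mod 4 is 3 (since 3·3 = 9 = 2·4 + 1), so t ≡ 3·3 = 9 ≡ 1 (mod 4).
    Then x = 9 + 11·1 = 20, valid modulo lcm(11, 4) = 44: x ≡ 20 (mod 44).
  Combine with x ≡ 12 (mod 13): since gcd(44, 13) = 1, we get a unique residue mod 572.
    Write x = 20 + 44·t and substitute into x ≡ 12 (mod 13): 44·t ≡ 12 − 20 = -8 (mod 13).
    Reduce coefficients mod 13: 5·t ≡ 5 (mod 13).
    The inverse of 5 mod 13 is 8 (since 5·8 = 40 = 3·13 + 1), so t ≡ 8·5 = 40 ≡ 1 (mod 13).
    Then x = 20 + 44·1 = 64, valid modulo lcm(44, 13) = 572: x ≡ 64 (mod 572).
Verify: 64 mod 11 = 9 ✓, 64 mod 4 = 0 ✓, 64 mod 13 = 12 ✓.

x ≡ 64 (mod 572).


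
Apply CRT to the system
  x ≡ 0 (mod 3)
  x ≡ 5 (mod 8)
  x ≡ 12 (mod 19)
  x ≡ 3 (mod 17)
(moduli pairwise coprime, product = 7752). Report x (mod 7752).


Product of moduli M = 3 · 8 · 19 · 17 = 7752.
Merge one congruence at a time:
  Start: x ≡ 0 (mod 3).
  Combine with x ≡ 5 (mod 8); new modulus lcm = 24.
    Write x = 0 + 3·t and substitute into x ≡ 5 (mod 8): 3·t ≡ 5 − 0 = 5 (mod 8).
    The inverse of 3 mod 8 is 3 (since 3·3 = 9 = 1·8 + 1), so t ≡ 3·5 = 15 ≡ 7 (mod 8).
    Then x = 0 + 3·7 = 21, valid modulo lcm(3, 8) = 24: x ≡ 21 (mod 24).
  Combine with x ≡ 12 (mod 19); new modulus lcm = 456.
    Write x = 21 + 24·t and substitute into x ≡ 12 (mod 19): 24·t ≡ 12 − 21 = -9 (mod 19).
    Reduce coefficients mod 19: 5·t ≡ 10 (mod 19).
    The inverse of 5 mod 19 is 4 (since 5·4 = 20 = 1·19 + 1), so t ≡ 4·10 = 40 ≡ 2 (mod 19).
    Then x = 21 + 24·2 = 69, valid modulo lcm(24, 19) = 456: x ≡ 69 (mod 456).
  Combine with x ≡ 3 (mod 17); new modulus lcm = 7752.
    Write x = 69 + 456·t and substitute into x ≡ 3 (mod 17): 456·t ≡ 3 − 69 = -66 (mod 17).
    Reduce coefficients mod 17: 14·t ≡ 2 (mod 17).
    The inverse of 14 mod 17 is 11 (since 14·11 = 154 = 9·17 + 1), so t ≡ 11·2 = 22 ≡ 5 (mod 17).
    Then x = 69 + 456·5 = 2349, valid modulo lcm(456, 17) = 7752: x ≡ 2349 (mod 7752).
Verify against each original: 2349 mod 3 = 0, 2349 mod 8 = 5, 2349 mod 19 = 12, 2349 mod 17 = 3.

x ≡ 2349 (mod 7752).


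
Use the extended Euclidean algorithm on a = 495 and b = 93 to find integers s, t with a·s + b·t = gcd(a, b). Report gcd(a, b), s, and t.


Euclidean algorithm on (495, 93) — divide until remainder is 0:
  495 = 5 · 93 + 30
  93 = 3 · 30 + 3
  30 = 10 · 3 + 0
gcd(495, 93) = 3.
Track Bezout coefficients alongside the remainders: start with r₀ = 495 = a·1 + b·0 (s = 1, t = 0) and r₁ = 93 = a·0 + b·1 (s = 0, t = 1); each new remainder r_{k+1} = r_{k-1} − q_k·r_k inherits s_{k+1} = s_{k-1} − q_k·s_k, t_{k+1} = t_{k-1} − q_k·t_k, so r_k = a·s_k + b·t_k at every step:
  q = 5: r = 30, s = 1 − 5·0 = 1, t = 0 − 5·1 = -5  (check: 495·1 + 93·(-5) = 30)
  q = 3: r = 3, s = 0 − 3·1 = -3, t = 1 − 3·(-5) = 16  (check: 495·(-3) + 93·16 = 3)
The row with r = 3 (the gcd) gives the Bezout coefficients s = -3, t = 16.
Result: 495 · (-3) + 93 · (16) = 3.

gcd(495, 93) = 3; s = -3, t = 16 (check: 495·(-3) + 93·16 = 3).


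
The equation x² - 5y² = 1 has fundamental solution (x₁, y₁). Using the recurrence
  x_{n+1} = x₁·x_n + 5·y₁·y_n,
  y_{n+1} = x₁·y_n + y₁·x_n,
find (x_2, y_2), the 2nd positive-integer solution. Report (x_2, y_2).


Step 1: Find the fundamental solution (x₁, y₁) of x² - 5y² = 1.
  Expand √5 as a continued fraction. a₀ = ⌊√5⌋ = 2; iterate m_{k+1} = d_k·a_k − m_k, d_{k+1} = (5 − m_{k+1}²)/d_k, a_{k+1} = ⌊(a₀ + m_{k+1})/d_{k+1}⌋ (starting m₀ = 0, d₀ = 1), with convergents p_k = a_k·p_{k-1} + p_{k-2}, q_k = a_k·q_{k-1} + q_{k-2} (p₋₁ = 1, q₋₁ = 0):
  k = 0: a₀ = 2; p₀/q₀ = 2/1; p₀² − 5·q₀² = 4 − 5 = -1.
  k = 1: m = 2, d = 1, a = ⌊(2 + 2)/1⌋ = 4; p/q = (4·2 + 1)/(4·1 + 0) = 9/4; p² − 5·q² = 81 − 80 = 1.
  The first convergent with p² − 5·q² = 1 gives the fundamental solution (x₁, y₁) = (9, 4).
Step 2: Apply the recurrence (x_{n+1}, y_{n+1}) = (x₁x_n + 5y₁y_n, x₁y_n + y₁x_n) repeatedly.
  From (x_1, y_1) = (9, 4): x_2 = 9·9 + 5·4·4 = 161; y_2 = 9·4 + 4·9 = 72.
Step 3: Verify x_2² - 5·y_2² = 25921 - 25920 = 1 (should be 1). ✓

(x_1, y_1) = (9, 4); (x_2, y_2) = (161, 72).


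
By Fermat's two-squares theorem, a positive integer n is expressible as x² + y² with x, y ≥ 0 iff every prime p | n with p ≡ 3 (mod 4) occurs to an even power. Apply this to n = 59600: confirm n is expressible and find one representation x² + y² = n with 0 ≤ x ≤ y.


Step 1: Factor n = 59600 = 2^4 · 5^2 · 149.
Step 2: Check the mod-4 condition on each prime factor: 2 = 2 (special); 5 ≡ 1 (mod 4), exponent 2; 149 ≡ 1 (mod 4), exponent 1.
All primes ≡ 3 (mod 4) appear to even exponent (or don't appear), so by the two-squares theorem n IS expressible as a sum of two squares.
Step 3: Build a representation. Group n = k² · m with k = 4 and m = 5 · 5 · 149 = 3725 (a product of primes ≡ 1 (mod 4)); a representation of m scales to one of n via (k·x)² + (k·y)² = k²(x² + y²). Each prime p ≡ 1 (mod 4) is itself a sum of two squares; find a² by testing p − a² for a perfect square:
  5: 5 − 1² = 4 = 2² ⇒ 5 = 1² + 2².
  149: 149 − 1² = 148, 149 − 2² = 145, 149 − 3² = 140, 149 − 4² = 133, 149 − 5² = 124, 149 − 6² = 113, 149 − 7² = 100 = 10² ⇒ 149 = 7² + 10².
  Combine using the Brahmagupta–Fibonacci identity (a² + b²)(c² + d²) = (ac − bd)² + (ad + bc)² = (ac + bd)² + (ad − bc)²:
  5 · 5 = 25: from (1² + 2²)(1² + 2²), take (1·1 − 2·2, 1·2 + 2·1) = (1 − 4, 2 + 2) = (-3, 4); dropping signs (only squares matter) gives (3, 4); check 3² + 4² = 9 + 16 = 25 ✓.
  25 · 149 = 3725: from (3² + 4²)(7² + 10²), take (3·7 − 4·10, 3·10 + 4·7) = (21 − 40, 30 + 28) = (-19, 58); dropping signs (only squares matter) gives (19, 58); check 19² + 58² = 361 + 3364 = 3725 ✓.
  Scale by k = 4: (4·19, 4·58) = (76, 232).
Step 4: Order so x ≤ y and verify: 76² + 232² = 5776 + 53824 = 59600 = n. ✓

n = 59600 = 76² + 232² (one valid representation with x ≤ y).


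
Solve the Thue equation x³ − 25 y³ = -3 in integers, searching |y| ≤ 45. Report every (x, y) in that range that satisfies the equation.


The equation is x³ - 25y³ = -3. For fixed y, x³ = 25·y³ − 3, so a solution requires the RHS to be a perfect cube.
Strategy: iterate y from -45 to 45, compute RHS = 25·y³ − 3, and check whether it is a (positive or negative) perfect cube.
Check small values of y:
  y = 0: RHS = -3 is not a perfect cube.
  y = 1: RHS = 22 is not a perfect cube.
  y = -1: RHS = -28 is not a perfect cube.
  y = 2: RHS = 197 is not a perfect cube.
  y = -2: RHS = -203 is not a perfect cube.
  y = 3: RHS = 672 is not a perfect cube.
  y = -3: RHS = -678 is not a perfect cube.
Continuing the search up to |y| = 45 finds no solutions either.
No (x, y) in the scanned range satisfies the equation.

No integer solutions with |y| ≤ 45.


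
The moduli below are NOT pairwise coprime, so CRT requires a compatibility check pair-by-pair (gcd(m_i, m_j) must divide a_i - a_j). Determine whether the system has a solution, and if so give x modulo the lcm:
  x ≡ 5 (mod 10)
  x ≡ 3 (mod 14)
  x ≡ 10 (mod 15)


Moduli 10, 14, 15 are not pairwise coprime, so CRT works modulo lcm(m_i) when all pairwise compatibility conditions hold.
Pairwise compatibility: gcd(m_i, m_j) must divide a_i - a_j for every pair.
Merge one congruence at a time:
  Start: x ≡ 5 (mod 10).
  Combine with x ≡ 3 (mod 14): gcd(10, 14) = 2; 3 - 5 = -2, which IS divisible by 2, so compatible.
    Write x = 5 + 10·t and substitute into x ≡ 3 (mod 14): 10·t ≡ 3 − 5 = -2 (mod 14).
    Divide the congruence (and modulus) by g = 2: 5·t ≡ -1 (mod 7).
    Reduce coefficients mod 7: 5·t ≡ 6 (mod 7).
    The inverse of 5 mod 7 is 3 (since 5·3 = 15 = 2·7 + 1), so t ≡ 3·6 = 18 ≡ 4 (mod 7).
    Then x = 5 + 10·4 = 45, valid modulo lcm(10, 14) = 70: x ≡ 45 (mod 70).
  Combine with x ≡ 10 (mod 15): gcd(70, 15) = 5; 10 - 45 = -35, which IS divisible by 5, so compatible.
    Write x = 45 + 70·t and substitute into x ≡ 10 (mod 15): 70·t ≡ 10 − 45 = -35 (mod 15).
    Divide the congruence (and modulus) by g = 5: 14·t ≡ -7 (mod 3).
    Reduce coefficients mod 3: 2·t ≡ 2 (mod 3).
    The inverse of 2 mod 3 is 2 (since 2·2 = 4 = 1·3 + 1), so t ≡ 2·2 = 4 ≡ 1 (mod 3).
    Then x = 45 + 70·1 = 115, valid modulo lcm(70, 15) = 210: x ≡ 115 (mod 210).
Verify: 115 mod 10 = 5, 115 mod 14 = 3, 115 mod 15 = 10.

x ≡ 115 (mod 210).


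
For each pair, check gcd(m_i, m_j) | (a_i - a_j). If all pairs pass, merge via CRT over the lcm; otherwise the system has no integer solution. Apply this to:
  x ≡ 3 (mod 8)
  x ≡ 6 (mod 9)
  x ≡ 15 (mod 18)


Moduli 8, 9, 18 are not pairwise coprime, so CRT works modulo lcm(m_i) when all pairwise compatibility conditions hold.
Pairwise compatibility: gcd(m_i, m_j) must divide a_i - a_j for every pair.
Merge one congruence at a time:
  Start: x ≡ 3 (mod 8).
  Combine with x ≡ 6 (mod 9): gcd(8, 9) = 1; 6 - 3 = 3, which IS divisible by 1, so compatible.
    Write x = 3 + 8·t and substitute into x ≡ 6 (mod 9): 8·t ≡ 6 − 3 = 3 (mod 9).
    The inverse of 8 mod 9 is 8 (since 8·8 = 64 = 7·9 + 1), so t ≡ 8·3 = 24 ≡ 6 (mod 9).
    Then x = 3 + 8·6 = 51, valid modulo lcm(8, 9) = 72: x ≡ 51 (mod 72).
  Combine with x ≡ 15 (mod 18): gcd(72, 18) = 18; 15 - 51 = -36, which IS divisible by 18, so compatible.
    Write x = 51 + 72·t and substitute into x ≡ 15 (mod 18): 72·t ≡ 15 − 51 = -36 (mod 18).
    Divide the congruence (and modulus) by g = 18: 4·t ≡ -2 (mod 1).
    Modulo 1 every t works; take t = 0.
    Then x = 51 + 72·0 = 51, valid modulo lcm(72, 18) = 72: x ≡ 51 (mod 72).
Verify: 51 mod 8 = 3, 51 mod 9 = 6, 51 mod 18 = 15.

x ≡ 51 (mod 72).


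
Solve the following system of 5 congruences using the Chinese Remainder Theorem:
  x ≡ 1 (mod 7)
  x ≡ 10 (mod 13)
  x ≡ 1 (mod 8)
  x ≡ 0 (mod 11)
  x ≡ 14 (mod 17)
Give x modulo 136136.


Product of moduli M = 7 · 13 · 8 · 11 · 17 = 136136.
Merge one congruence at a time:
  Start: x ≡ 1 (mod 7).
  Combine with x ≡ 10 (mod 13); new modulus lcm = 91.
    Write x = 1 + 7·t and substitute into x ≡ 10 (mod 13): 7·t ≡ 10 − 1 = 9 (mod 13).
    The inverse of 7 mod 13 is 2 (since 7·2 = 14 = 1·13 + 1), so t ≡ 2·9 = 18 ≡ 5 (mod 13).
    Then x = 1 + 7·5 = 36, valid modulo lcm(7, 13) = 91: x ≡ 36 (mod 91).
  Combine with x ≡ 1 (mod 8); new modulus lcm = 728.
    Write x = 36 + 91·t and substitute into x ≡ 1 (mod 8): 91·t ≡ 1 − 36 = -35 (mod 8).
    Reduce coefficients mod 8: 3·t ≡ 5 (mod 8).
    The inverse of 3 mod 8 is 3 (since 3·3 = 9 = 1·8 + 1), so t ≡ 3·5 = 15 ≡ 7 (mod 8).
    Then x = 36 + 91·7 = 673, valid modulo lcm(91, 8) = 728: x ≡ 673 (mod 728).
  Combine with x ≡ 0 (mod 11); new modulus lcm = 8008.
    Write x = 673 + 728·t and substitute into x ≡ 0 (mod 11): 728·t ≡ 0 − 673 = -673 (mod 11).
    Reduce coefficients mod 11: 2·t ≡ 9 (mod 11).
    The inverse of 2 mod 11 is 6 (since 2·6 = 12 = 1·11 + 1), so t ≡ 6·9 = 54 ≡ 10 (mod 11).
    Then x = 673 + 728·10 = 7953, valid modulo lcm(728, 11) = 8008: x ≡ 7953 (mod 8008).
  Combine with x ≡ 14 (mod 17); new modulus lcm = 136136.
    Write x = 7953 + 8008·t and substitute into x ≡ 14 (mod 17): 8008·t ≡ 14 − 7953 = -7939 (mod 17).
    Reduce coefficients mod 17: 1·t ≡ 0 (mod 17).
    So t ≡ 0 (mod 17).
    Then x = 7953 + 8008·0 = 7953, valid modulo lcm(8008, 17) = 136136: x ≡ 7953 (mod 136136).
Verify against each original: 7953 mod 7 = 1, 7953 mod 13 = 10, 7953 mod 8 = 1, 7953 mod 11 = 0, 7953 mod 17 = 14.

x ≡ 7953 (mod 136136).


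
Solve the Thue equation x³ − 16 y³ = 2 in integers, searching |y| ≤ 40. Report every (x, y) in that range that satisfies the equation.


The equation is x³ - 16y³ = 2. For fixed y, x³ = 16·y³ + 2, so a solution requires the RHS to be a perfect cube.
Strategy: iterate y from -40 to 40, compute RHS = 16·y³ + 2, and check whether it is a (positive or negative) perfect cube.
Check small values of y:
  y = 0: RHS = 2 is not a perfect cube.
  y = 1: RHS = 18 is not a perfect cube.
  y = -1: RHS = -14 is not a perfect cube.
  y = 2: RHS = 130 is not a perfect cube.
  y = -2: RHS = -126 is not a perfect cube.
  y = 3: RHS = 434 is not a perfect cube.
  y = -3: RHS = -430 is not a perfect cube.
Continuing the search up to |y| = 40 finds no solutions either.
No (x, y) in the scanned range satisfies the equation.

No integer solutions with |y| ≤ 40.


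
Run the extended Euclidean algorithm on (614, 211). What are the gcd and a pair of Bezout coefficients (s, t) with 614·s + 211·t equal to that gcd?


Euclidean algorithm on (614, 211) — divide until remainder is 0:
  614 = 2 · 211 + 192
  211 = 1 · 192 + 19
  192 = 10 · 19 + 2
  19 = 9 · 2 + 1
  2 = 2 · 1 + 0
gcd(614, 211) = 1.
Track Bezout coefficients alongside the remainders: start with r₀ = 614 = a·1 + b·0 (s = 1, t = 0) and r₁ = 211 = a·0 + b·1 (s = 0, t = 1); each new remainder r_{k+1} = r_{k-1} − q_k·r_k inherits s_{k+1} = s_{k-1} − q_k·s_k, t_{k+1} = t_{k-1} − q_k·t_k, so r_k = a·s_k + b·t_k at every step:
  q = 2: r = 192, s = 1 − 2·0 = 1, t = 0 − 2·1 = -2  (check: 614·1 + 211·(-2) = 192)
  q = 1: r = 19, s = 0 − 1·1 = -1, t = 1 − 1·(-2) = 3  (check: 614·(-1) + 211·3 = 19)
  q = 10: r = 2, s = 1 − 10·(-1) = 11, t = -2 − 10·3 = -32  (check: 614·11 + 211·(-32) = 2)
  q = 9: r = 1, s = -1 − 9·11 = -100, t = 3 − 9·(-32) = 291  (check: 614·(-100) + 211·291 = 1)
The row with r = 1 (the gcd) gives the Bezout coefficients s = -100, t = 291.
Result: 614 · (-100) + 211 · (291) = 1.

gcd(614, 211) = 1; s = -100, t = 291 (check: 614·(-100) + 211·291 = 1).


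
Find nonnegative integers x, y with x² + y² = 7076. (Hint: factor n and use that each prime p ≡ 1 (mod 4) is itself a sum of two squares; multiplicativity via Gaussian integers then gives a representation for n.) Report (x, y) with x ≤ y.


Step 1: Factor n = 7076 = 2^2 · 29 · 61.
Step 2: Check the mod-4 condition on each prime factor: 2 = 2 (special); 29 ≡ 1 (mod 4), exponent 1; 61 ≡ 1 (mod 4), exponent 1.
All primes ≡ 3 (mod 4) appear to even exponent (or don't appear), so by the two-squares theorem n IS expressible as a sum of two squares.
Step 3: Build a representation. Group n = k² · m with k = 2 and m = 29 · 61 = 1769 (a product of primes ≡ 1 (mod 4)); a representation of m scales to one of n via (k·x)² + (k·y)² = k²(x² + y²). Each prime p ≡ 1 (mod 4) is itself a sum of two squares; find a² by testing p − a² for a perfect square:
  29: 29 − 1² = 28, 29 − 2² = 25 = 5² ⇒ 29 = 2² + 5².
  61: 61 − 1² = 60, 61 − 2² = 57, 61 − 3² = 52, 61 − 4² = 45, 61 − 5² = 36 = 6² ⇒ 61 = 5² + 6².
  Combine using the Brahmagupta–Fibonacci identity (a² + b²)(c² + d²) = (ac − bd)² + (ad + bc)² = (ac + bd)² + (ad − bc)²:
  29 · 61 = 1769: from (2² + 5²)(5² + 6²), take (2·5 − 5·6, 2·6 + 5·5) = (10 − 30, 12 + 25) = (-20, 37); dropping signs (only squares matter) gives (20, 37); check 20² + 37² = 400 + 1369 = 1769 ✓.
  Scale by k = 2: (2·20, 2·37) = (40, 74).
Step 4: Order so x ≤ y and verify: 40² + 74² = 1600 + 5476 = 7076 = n. ✓

n = 7076 = 40² + 74² (one valid representation with x ≤ y).


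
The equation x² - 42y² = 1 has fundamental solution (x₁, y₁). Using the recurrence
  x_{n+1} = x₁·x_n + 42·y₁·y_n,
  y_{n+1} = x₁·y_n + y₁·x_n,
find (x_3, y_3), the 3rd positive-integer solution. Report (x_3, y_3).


Step 1: Find the fundamental solution (x₁, y₁) of x² - 42y² = 1.
  Expand √42 as a continued fraction. a₀ = ⌊√42⌋ = 6; iterate m_{k+1} = d_k·a_k − m_k, d_{k+1} = (42 − m_{k+1}²)/d_k, a_{k+1} = ⌊(a₀ + m_{k+1})/d_{k+1}⌋ (starting m₀ = 0, d₀ = 1), with convergents p_k = a_k·p_{k-1} + p_{k-2}, q_k = a_k·q_{k-1} + q_{k-2} (p₋₁ = 1, q₋₁ = 0):
  k = 0: a₀ = 6; p₀/q₀ = 6/1; p₀² − 42·q₀² = 36 − 42 = -6.
  k = 1: m = 6, d = 6, a = ⌊(6 + 6)/6⌋ = 2; p/q = (2·6 + 1)/(2·1 + 0) = 13/2; p² − 42·q² = 169 − 168 = 1.
  The first convergent with p² − 42·q² = 1 gives the fundamental solution (x₁, y₁) = (13, 2).
Step 2: Apply the recurrence (x_{n+1}, y_{n+1}) = (x₁x_n + 42y₁y_n, x₁y_n + y₁x_n) repeatedly.
  From (x_1, y_1) = (13, 2): x_2 = 13·13 + 42·2·2 = 337; y_2 = 13·2 + 2·13 = 52.
  From (x_2, y_2) = (337, 52): x_3 = 13·337 + 42·2·52 = 8749; y_3 = 13·52 + 2·337 = 1350.
Step 3: Verify x_3² - 42·y_3² = 76545001 - 76545000 = 1 (should be 1). ✓

(x_1, y_1) = (13, 2); (x_3, y_3) = (8749, 1350).


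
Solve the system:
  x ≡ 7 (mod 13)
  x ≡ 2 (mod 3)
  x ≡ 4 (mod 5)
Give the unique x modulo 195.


Moduli 13, 3, 5 are pairwise coprime; by CRT there is a unique solution modulo M = 13 · 3 · 5 = 195.
Solve pairwise, accumulating the modulus:
  Start with x ≡ 7 (mod 13).
  Combine with x ≡ 2 (mod 3): since gcd(13, 3) = 1, we get a unique residue mod 39.
    Write x = 7 + 13·t and substitute into x ≡ 2 (mod 3): 13·t ≡ 2 − 7 = -5 (mod 3).
    Reduce coefficients mod 3: 1·t ≡ 1 (mod 3).
    So t ≡ 1 (mod 3).
    Then x = 7 + 13·1 = 20, valid modulo lcm(13, 3) = 39: x ≡ 20 (mod 39).
  Combine with x ≡ 4 (mod 5): since gcd(39, 5) = 1, we get a unique residue mod 195.
    Write x = 20 + 39·t and substitute into x ≡ 4 (mod 5): 39·t ≡ 4 − 20 = -16 (mod 5).
    Reduce coefficients mod 5: 4·t ≡ 4 (mod 5).
    The inverse of 4 mod 5 is 4 (since 4·4 = 16 = 3·5 + 1), so t ≡ 4·4 = 16 ≡ 1 (mod 5).
    Then x = 20 + 39·1 = 59, valid modulo lcm(39, 5) = 195: x ≡ 59 (mod 195).
Verify: 59 mod 13 = 7 ✓, 59 mod 3 = 2 ✓, 59 mod 5 = 4 ✓.

x ≡ 59 (mod 195).


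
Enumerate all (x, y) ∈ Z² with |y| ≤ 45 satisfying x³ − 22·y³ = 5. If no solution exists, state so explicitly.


The equation is x³ - 22y³ = 5. For fixed y, x³ = 22·y³ + 5, so a solution requires the RHS to be a perfect cube.
Strategy: iterate y from -45 to 45, compute RHS = 22·y³ + 5, and check whether it is a (positive or negative) perfect cube.
Check small values of y:
  y = 0: RHS = 5 is not a perfect cube.
  y = 1: RHS = 27 = (3)³ ⇒ x = 3 works.
  y = -1: RHS = -17 is not a perfect cube.
  y = 2: RHS = 181 is not a perfect cube.
  y = -2: RHS = -171 is not a perfect cube.
  y = 3: RHS = 599 is not a perfect cube.
  y = -3: RHS = -589 is not a perfect cube.
Continuing the search up to |y| = 45 finds no further solutions beyond those listed.
Collected solutions: (3, 1).

Solutions (with |y| ≤ 45): (3, 1).


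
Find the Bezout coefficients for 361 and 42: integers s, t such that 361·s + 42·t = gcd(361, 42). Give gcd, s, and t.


Euclidean algorithm on (361, 42) — divide until remainder is 0:
  361 = 8 · 42 + 25
  42 = 1 · 25 + 17
  25 = 1 · 17 + 8
  17 = 2 · 8 + 1
  8 = 8 · 1 + 0
gcd(361, 42) = 1.
Track Bezout coefficients alongside the remainders: start with r₀ = 361 = a·1 + b·0 (s = 1, t = 0) and r₁ = 42 = a·0 + b·1 (s = 0, t = 1); each new remainder r_{k+1} = r_{k-1} − q_k·r_k inherits s_{k+1} = s_{k-1} − q_k·s_k, t_{k+1} = t_{k-1} − q_k·t_k, so r_k = a·s_k + b·t_k at every step:
  q = 8: r = 25, s = 1 − 8·0 = 1, t = 0 − 8·1 = -8  (check: 361·1 + 42·(-8) = 25)
  q = 1: r = 17, s = 0 − 1·1 = -1, t = 1 − 1·(-8) = 9  (check: 361·(-1) + 42·9 = 17)
  q = 1: r = 8, s = 1 − 1·(-1) = 2, t = -8 − 1·9 = -17  (check: 361·2 + 42·(-17) = 8)
  q = 2: r = 1, s = -1 − 2·2 = -5, t = 9 − 2·(-17) = 43  (check: 361·(-5) + 42·43 = 1)
The row with r = 1 (the gcd) gives the Bezout coefficients s = -5, t = 43.
Result: 361 · (-5) + 42 · (43) = 1.

gcd(361, 42) = 1; s = -5, t = 43 (check: 361·(-5) + 42·43 = 1).


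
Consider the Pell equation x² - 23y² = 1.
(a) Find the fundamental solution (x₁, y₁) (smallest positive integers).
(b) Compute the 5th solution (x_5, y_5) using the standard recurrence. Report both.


Step 1: Find the fundamental solution (x₁, y₁) of x² - 23y² = 1.
  Expand √23 as a continued fraction. a₀ = ⌊√23⌋ = 4; iterate m_{k+1} = d_k·a_k − m_k, d_{k+1} = (23 − m_{k+1}²)/d_k, a_{k+1} = ⌊(a₀ + m_{k+1})/d_{k+1}⌋ (starting m₀ = 0, d₀ = 1), with convergents p_k = a_k·p_{k-1} + p_{k-2}, q_k = a_k·q_{k-1} + q_{k-2} (p₋₁ = 1, q₋₁ = 0):
  k = 0: a₀ = 4; p₀/q₀ = 4/1; p₀² − 23·q₀² = 16 − 23 = -7.
  k = 1: m = 4, d = 7, a = ⌊(4 + 4)/7⌋ = 1; p/q = (1·4 + 1)/(1·1 + 0) = 5/1; p² − 23·q² = 25 − 23 = 2.
  k = 2: m = 3, d = 2, a = ⌊(4 + 3)/2⌋ = 3; p/q = (3·5 + 4)/(3·1 + 1) = 19/4; p² − 23·q² = 361 − 368 = -7.
  k = 3: m = 3, d = 7, a = ⌊(4 + 3)/7⌋ = 1; p/q = (1·19 + 5)/(1·4 + 1) = 24/5; p² − 23·q² = 576 − 575 = 1.
  The first convergent with p² − 23·q² = 1 gives the fundamental solution (x₁, y₁) = (24, 5).
Step 2: Apply the recurrence (x_{n+1}, y_{n+1}) = (x₁x_n + 23y₁y_n, x₁y_n + y₁x_n) repeatedly.
  From (x_1, y_1) = (24, 5): x_2 = 24·24 + 23·5·5 = 1151; y_2 = 24·5 + 5·24 = 240.
  From (x_2, y_2) = (1151, 240): x_3 = 24·1151 + 23·5·240 = 55224; y_3 = 24·240 + 5·1151 = 11515.
  From (x_3, y_3) = (55224, 11515): x_4 = 24·55224 + 23·5·11515 = 2649601; y_4 = 24·11515 + 5·55224 = 552480.
  From (x_4, y_4) = (2649601, 552480): x_5 = 24·2649601 + 23·5·552480 = 127125624; y_5 = 24·552480 + 5·2649601 = 26507525.
Step 3: Verify x_5² - 23·y_5² = 16160924277389376 - 16160924277389375 = 1 (should be 1). ✓

(x_1, y_1) = (24, 5); (x_5, y_5) = (127125624, 26507525).


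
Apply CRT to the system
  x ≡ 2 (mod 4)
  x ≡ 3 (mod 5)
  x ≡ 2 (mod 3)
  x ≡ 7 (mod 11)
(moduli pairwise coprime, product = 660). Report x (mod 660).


Product of moduli M = 4 · 5 · 3 · 11 = 660.
Merge one congruence at a time:
  Start: x ≡ 2 (mod 4).
  Combine with x ≡ 3 (mod 5); new modulus lcm = 20.
    Write x = 2 + 4·t and substitute into x ≡ 3 (mod 5): 4·t ≡ 3 − 2 = 1 (mod 5).
    The inverse of 4 mod 5 is 4 (since 4·4 = 16 = 3·5 + 1), so t ≡ 4·1 = 4 ≡ 4 (mod 5).
    Then x = 2 + 4·4 = 18, valid modulo lcm(4, 5) = 20: x ≡ 18 (mod 20).
  Combine with x ≡ 2 (mod 3); new modulus lcm = 60.
    Write x = 18 + 20·t and substitute into x ≡ 2 (mod 3): 20·t ≡ 2 − 18 = -16 (mod 3).
    Reduce coefficients mod 3: 2·t ≡ 2 (mod 3).
    The inverse of 2 mod 3 is 2 (since 2·2 = 4 = 1·3 + 1), so t ≡ 2·2 = 4 ≡ 1 (mod 3).
    Then x = 18 + 20·1 = 38, valid modulo lcm(20, 3) = 60: x ≡ 38 (mod 60).
  Combine with x ≡ 7 (mod 11); new modulus lcm = 660.
    Write x = 38 + 60·t and substitute into x ≡ 7 (mod 11): 60·t ≡ 7 − 38 = -31 (mod 11).
    Reduce coefficients mod 11: 5·t ≡ 2 (mod 11).
    The inverse of 5 mod 11 is 9 (since 5·9 = 45 = 4·11 + 1), so t ≡ 9·2 = 18 ≡ 7 (mod 11).
    Then x = 38 + 60·7 = 458, valid modulo lcm(60, 11) = 660: x ≡ 458 (mod 660).
Verify against each original: 458 mod 4 = 2, 458 mod 5 = 3, 458 mod 3 = 2, 458 mod 11 = 7.

x ≡ 458 (mod 660).


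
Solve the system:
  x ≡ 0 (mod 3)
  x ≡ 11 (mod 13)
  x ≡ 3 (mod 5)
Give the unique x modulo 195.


Moduli 3, 13, 5 are pairwise coprime; by CRT there is a unique solution modulo M = 3 · 13 · 5 = 195.
Solve pairwise, accumulating the modulus:
  Start with x ≡ 0 (mod 3).
  Combine with x ≡ 11 (mod 13): since gcd(3, 13) = 1, we get a unique residue mod 39.
    Write x = 0 + 3·t and substitute into x ≡ 11 (mod 13): 3·t ≡ 11 − 0 = 11 (mod 13).
    The inverse of 3 mod 13 is 9 (since 3·9 = 27 = 2·13 + 1), so t ≡ 9·11 = 99 ≡ 8 (mod 13).
    Then x = 0 + 3·8 = 24, valid modulo lcm(3, 13) = 39: x ≡ 24 (mod 39).
  Combine with x ≡ 3 (mod 5): since gcd(39, 5) = 1, we get a unique residue mod 195.
    Write x = 24 + 39·t and substitute into x ≡ 3 (mod 5): 39·t ≡ 3 − 24 = -21 (mod 5).
    Reduce coefficients mod 5: 4·t ≡ 4 (mod 5).
    The inverse of 4 mod 5 is 4 (since 4·4 = 16 = 3·5 + 1), so t ≡ 4·4 = 16 ≡ 1 (mod 5).
    Then x = 24 + 39·1 = 63, valid modulo lcm(39, 5) = 195: x ≡ 63 (mod 195).
Verify: 63 mod 3 = 0 ✓, 63 mod 13 = 11 ✓, 63 mod 5 = 3 ✓.

x ≡ 63 (mod 195).


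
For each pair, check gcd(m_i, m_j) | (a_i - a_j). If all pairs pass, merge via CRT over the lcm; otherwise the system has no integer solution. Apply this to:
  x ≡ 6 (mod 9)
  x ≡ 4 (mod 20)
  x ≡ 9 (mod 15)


Moduli 9, 20, 15 are not pairwise coprime, so CRT works modulo lcm(m_i) when all pairwise compatibility conditions hold.
Pairwise compatibility: gcd(m_i, m_j) must divide a_i - a_j for every pair.
Merge one congruence at a time:
  Start: x ≡ 6 (mod 9).
  Combine with x ≡ 4 (mod 20): gcd(9, 20) = 1; 4 - 6 = -2, which IS divisible by 1, so compatible.
    Write x = 6 + 9·t and substitute into x ≡ 4 (mod 20): 9·t ≡ 4 − 6 = -2 (mod 20).
    Reduce coefficients mod 20: 9·t ≡ 18 (mod 20).
    The inverse of 9 mod 20 is 9 (since 9·9 = 81 = 4·20 + 1), so t ≡ 9·18 = 162 ≡ 2 (mod 20).
    Then x = 6 + 9·2 = 24, valid modulo lcm(9, 20) = 180: x ≡ 24 (mod 180).
  Combine with x ≡ 9 (mod 15): gcd(180, 15) = 15; 9 - 24 = -15, which IS divisible by 15, so compatible.
    Write x = 24 + 180·t and substitute into x ≡ 9 (mod 15): 180·t ≡ 9 − 24 = -15 (mod 15).
    Divide the congruence (and modulus) by g = 15: 12·t ≡ -1 (mod 1).
    Modulo 1 every t works; take t = 0.
    Then x = 24 + 180·0 = 24, valid modulo lcm(180, 15) = 180: x ≡ 24 (mod 180).
Verify: 24 mod 9 = 6, 24 mod 20 = 4, 24 mod 15 = 9.

x ≡ 24 (mod 180).


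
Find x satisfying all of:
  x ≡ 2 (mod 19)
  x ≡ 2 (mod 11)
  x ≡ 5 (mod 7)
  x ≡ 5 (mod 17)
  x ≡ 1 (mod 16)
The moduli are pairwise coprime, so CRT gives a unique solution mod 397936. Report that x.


Product of moduli M = 19 · 11 · 7 · 17 · 16 = 397936.
Merge one congruence at a time:
  Start: x ≡ 2 (mod 19).
  Combine with x ≡ 2 (mod 11); new modulus lcm = 209.
    Write x = 2 + 19·t and substitute into x ≡ 2 (mod 11): 19·t ≡ 2 − 2 = 0 (mod 11).
    Reduce coefficients mod 11: 8·t ≡ 0 (mod 11).
    The inverse of 8 mod 11 is 7 (since 8·7 = 56 = 5·11 + 1), so t ≡ 7·0 = 0 ≡ 0 (mod 11).
    Then x = 2 + 19·0 = 2, valid modulo lcm(19, 11) = 209: x ≡ 2 (mod 209).
  Combine with x ≡ 5 (mod 7); new modulus lcm = 1463.
    Write x = 2 + 209·t and substitute into x ≡ 5 (mod 7): 209·t ≡ 5 − 2 = 3 (mod 7).
    Reduce coefficients mod 7: 6·t ≡ 3 (mod 7).
    The inverse of 6 mod 7 is 6 (since 6·6 = 36 = 5·7 + 1), so t ≡ 6·3 = 18 ≡ 4 (mod 7).
    Then x = 2 + 209·4 = 838, valid modulo lcm(209, 7) = 1463: x ≡ 838 (mod 1463).
  Combine with x ≡ 5 (mod 17); new modulus lcm = 24871.
    Write x = 838 + 1463·t and substitute into x ≡ 5 (mod 17): 1463·t ≡ 5 − 838 = -833 (mod 17).
    Reduce coefficients mod 17: 1·t ≡ 0 (mod 17).
    So t ≡ 0 (mod 17).
    Then x = 838 + 1463·0 = 838, valid modulo lcm(1463, 17) = 24871: x ≡ 838 (mod 24871).
  Combine with x ≡ 1 (mod 16); new modulus lcm = 397936.
    Write x = 838 + 24871·t and substitute into x ≡ 1 (mod 16): 24871·t ≡ 1 − 838 = -837 (mod 16).
    Reduce coefficients mod 16: 7·t ≡ 11 (mod 16).
    The inverse of 7 mod 16 is 7 (since 7·7 = 49 = 3·16 + 1), so t ≡ 7·11 = 77 ≡ 13 (mod 16).
    Then x = 838 + 24871·13 = 324161, valid modulo lcm(24871, 16) = 397936: x ≡ 324161 (mod 397936).
Verify against each original: 324161 mod 19 = 2, 324161 mod 11 = 2, 324161 mod 7 = 5, 324161 mod 17 = 5, 324161 mod 16 = 1.

x ≡ 324161 (mod 397936).


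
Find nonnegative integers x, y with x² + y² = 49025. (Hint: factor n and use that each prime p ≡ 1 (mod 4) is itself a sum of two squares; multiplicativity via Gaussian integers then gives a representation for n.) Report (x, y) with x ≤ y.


Step 1: Factor n = 49025 = 5^2 · 37 · 53.
Step 2: Check the mod-4 condition on each prime factor: 5 ≡ 1 (mod 4), exponent 2; 37 ≡ 1 (mod 4), exponent 1; 53 ≡ 1 (mod 4), exponent 1.
All primes ≡ 3 (mod 4) appear to even exponent (or don't appear), so by the two-squares theorem n IS expressible as a sum of two squares.
Step 3: Build a representation. Group n = k² · m with k = 5 and m = 37 · 53 = 1961 (a product of primes ≡ 1 (mod 4)); a representation of m scales to one of n via (k·x)² + (k·y)² = k²(x² + y²). Each prime p ≡ 1 (mod 4) is itself a sum of two squares; find a² by testing p − a² for a perfect square:
  37: 37 − 1² = 36 = 6² ⇒ 37 = 1² + 6².
  53: 53 − 1² = 52, 53 − 2² = 49 = 7² ⇒ 53 = 2² + 7².
  Combine using the Brahmagupta–Fibonacci identity (a² + b²)(c² + d²) = (ac − bd)² + (ad + bc)² = (ac + bd)² + (ad − bc)²:
  37 · 53 = 1961: from (1² + 6²)(2² + 7²), take (1·2 − 6·7, 1·7 + 6·2) = (2 − 42, 7 + 12) = (-40, 19); dropping signs (only squares matter) gives (40, 19); check 40² + 19² = 1600 + 361 = 1961 ✓.
  Scale by k = 5: (5·40, 5·19) = (200, 95).
Step 4: Order so x ≤ y and verify: 95² + 200² = 9025 + 40000 = 49025 = n. ✓

n = 49025 = 95² + 200² (one valid representation with x ≤ y).


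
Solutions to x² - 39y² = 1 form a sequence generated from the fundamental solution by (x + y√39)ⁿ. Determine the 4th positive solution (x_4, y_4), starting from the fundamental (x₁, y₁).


Step 1: Find the fundamental solution (x₁, y₁) of x² - 39y² = 1.
  Expand √39 as a continued fraction. a₀ = ⌊√39⌋ = 6; iterate m_{k+1} = d_k·a_k − m_k, d_{k+1} = (39 − m_{k+1}²)/d_k, a_{k+1} = ⌊(a₀ + m_{k+1})/d_{k+1}⌋ (starting m₀ = 0, d₀ = 1), with convergents p_k = a_k·p_{k-1} + p_{k-2}, q_k = a_k·q_{k-1} + q_{k-2} (p₋₁ = 1, q₋₁ = 0):
  k = 0: a₀ = 6; p₀/q₀ = 6/1; p₀² − 39·q₀² = 36 − 39 = -3.
  k = 1: m = 6, d = 3, a = ⌊(6 + 6)/3⌋ = 4; p/q = (4·6 + 1)/(4·1 + 0) = 25/4; p² − 39·q² = 625 − 624 = 1.
  The first convergent with p² − 39·q² = 1 gives the fundamental solution (x₁, y₁) = (25, 4).
Step 2: Apply the recurrence (x_{n+1}, y_{n+1}) = (x₁x_n + 39y₁y_n, x₁y_n + y₁x_n) repeatedly.
  From (x_1, y_1) = (25, 4): x_2 = 25·25 + 39·4·4 = 1249; y_2 = 25·4 + 4·25 = 200.
  From (x_2, y_2) = (1249, 200): x_3 = 25·1249 + 39·4·200 = 62425; y_3 = 25·200 + 4·1249 = 9996.
  From (x_3, y_3) = (62425, 9996): x_4 = 25·62425 + 39·4·9996 = 3120001; y_4 = 25·9996 + 4·62425 = 499600.
Step 3: Verify x_4² - 39·y_4² = 9734406240001 - 9734406240000 = 1 (should be 1). ✓

(x_1, y_1) = (25, 4); (x_4, y_4) = (3120001, 499600).
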